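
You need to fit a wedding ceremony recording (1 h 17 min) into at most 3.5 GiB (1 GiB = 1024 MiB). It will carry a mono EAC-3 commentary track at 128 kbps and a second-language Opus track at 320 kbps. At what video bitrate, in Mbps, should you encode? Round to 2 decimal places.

6.06 Mbps

Budget: 3.5 GiB = 30064.8 Mb.
1 h 17 min = 77 min = 4620 s
Total bitrate budget: 30064.8 Mb / 4620 s = 6.508 Mbps.
Audio total: 128 + 320 = 448 kbps = 0.448 Mbps.
Video: 6.508 − 0.448 = 6.060 Mbps.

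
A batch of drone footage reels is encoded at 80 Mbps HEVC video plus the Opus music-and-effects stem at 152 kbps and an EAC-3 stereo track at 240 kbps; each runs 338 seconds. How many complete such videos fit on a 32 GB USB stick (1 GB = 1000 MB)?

Audio total: 152 + 240 = 392 kbps = 0.392 Mbps.
Total bitrate: 80.392 Mbps.
Per item: 80.392 Mbps × 338 s = 27,172 Mb = 3,397 MB.
Capacity: 32 GB = 256,000 Mb; 9.42 items → 9 complete.

9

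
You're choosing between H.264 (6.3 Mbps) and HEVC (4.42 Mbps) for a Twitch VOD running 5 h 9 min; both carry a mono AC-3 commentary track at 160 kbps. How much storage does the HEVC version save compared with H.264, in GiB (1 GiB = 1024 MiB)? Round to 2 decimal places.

4.06 GiB

5 h 9 min = 309 min = 18540 s
Audio: 160 kbps = 0.160 Mbps.
H.264: 6.460 Mbps × 18540 s = 119768.4 Mb = 13.943 GiB.
HEVC: 4.580 Mbps × 18540 s = 84913.2 Mb = 9.885 GiB.
Saving: 13.943 − 9.885 = 4.058 GiB.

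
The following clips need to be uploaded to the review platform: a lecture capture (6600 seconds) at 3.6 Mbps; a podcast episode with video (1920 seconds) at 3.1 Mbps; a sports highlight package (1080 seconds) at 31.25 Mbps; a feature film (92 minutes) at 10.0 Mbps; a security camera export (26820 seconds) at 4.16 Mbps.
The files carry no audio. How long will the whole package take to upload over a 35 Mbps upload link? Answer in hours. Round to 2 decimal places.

lecture capture: 3.600 Mbps × 6600 s = 23760.0 Mb
podcast episode with video: 3.100 Mbps × 1920 s = 5952.0 Mb
sports highlight package: 31.250 Mbps × 1080 s = 33750.0 Mb
feature film: 10.000 Mbps × 5520 s = 55200.0 Mb
security camera export: 4.160 Mbps × 26820 s = 111571.2 Mb
Total: 230233.2 Mb = 28779.2 MB.
At 35 Mbps: 230233.2 / 35 = 6578 s ≈ 1.83 hours.

1.83 hours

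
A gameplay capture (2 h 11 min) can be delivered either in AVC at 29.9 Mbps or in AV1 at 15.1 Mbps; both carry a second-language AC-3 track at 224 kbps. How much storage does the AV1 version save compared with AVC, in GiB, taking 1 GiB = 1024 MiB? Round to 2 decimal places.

2 h 11 min = 131 min = 7860 s
Audio: 224 kbps = 0.224 Mbps.
AVC: 30.124 Mbps × 7860 s = 236774.6 Mb = 27.564 GiB.
AV1: 15.324 Mbps × 7860 s = 120446.6 Mb = 14.022 GiB.
Saving: 27.564 − 14.022 = 13.542 GiB.

13.54 GiB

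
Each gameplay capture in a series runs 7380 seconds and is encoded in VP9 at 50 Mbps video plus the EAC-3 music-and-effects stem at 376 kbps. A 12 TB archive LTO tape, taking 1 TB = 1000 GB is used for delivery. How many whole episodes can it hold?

Audio: 376 kbps = 0.376 Mbps.
Total bitrate: 50.376 Mbps.
Per item: 50.376 Mbps × 7380 s = 371,775 Mb = 46,472 MB.
Capacity: 12 TB = 96,000,000 Mb; 258.22 items → 258 complete.

258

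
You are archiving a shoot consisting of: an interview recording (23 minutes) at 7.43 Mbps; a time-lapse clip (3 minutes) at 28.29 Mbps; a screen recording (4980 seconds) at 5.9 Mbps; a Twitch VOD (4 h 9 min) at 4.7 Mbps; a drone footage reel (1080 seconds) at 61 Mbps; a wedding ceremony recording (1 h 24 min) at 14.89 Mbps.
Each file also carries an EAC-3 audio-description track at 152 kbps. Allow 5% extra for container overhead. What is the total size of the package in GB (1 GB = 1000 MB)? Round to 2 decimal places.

34.13 GB

Audio: 152 kbps = 0.152 Mbps.
interview recording: 7.582 Mbps × 1380 s × 1.05 = 10986.3 Mb
time-lapse clip: 28.442 Mbps × 180 s × 1.05 = 5375.5 Mb
screen recording: 6.052 Mbps × 4980 s × 1.05 = 31645.9 Mb
Twitch VOD: 4.852 Mbps × 14940 s × 1.05 = 76113.3 Mb
drone footage reel: 61.152 Mbps × 1080 s × 1.05 = 69346.4 Mb
wedding ceremony recording: 15.042 Mbps × 5040 s × 1.05 = 79602.3 Mb
Total: 273069.7 Mb = 34133.7 MB.
= 34.13 GB.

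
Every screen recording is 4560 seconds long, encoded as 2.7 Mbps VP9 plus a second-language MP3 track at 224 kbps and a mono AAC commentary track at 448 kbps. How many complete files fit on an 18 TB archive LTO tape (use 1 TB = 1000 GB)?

9365

Audio total: 224 + 448 = 672 kbps = 0.672 Mbps.
Total bitrate: 3.372 Mbps.
Per item: 3.372 Mbps × 4560 s = 15,376 Mb = 1,922 MB.
Capacity: 18 TB = 144,000,000 Mb; 9365.05 items → 9365 complete.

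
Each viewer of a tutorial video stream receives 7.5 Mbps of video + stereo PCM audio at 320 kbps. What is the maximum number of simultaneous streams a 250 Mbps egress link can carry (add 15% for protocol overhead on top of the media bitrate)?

27

Audio: 320 kbps = 0.320 Mbps.
Per-viewer media rate: 7.820 Mbps.
On the wire with 15% overhead: 8.993 Mbps.
250 Mbps = 250.0 Mbps; 250.0 / 8.993 = 27.80 → 27 viewers.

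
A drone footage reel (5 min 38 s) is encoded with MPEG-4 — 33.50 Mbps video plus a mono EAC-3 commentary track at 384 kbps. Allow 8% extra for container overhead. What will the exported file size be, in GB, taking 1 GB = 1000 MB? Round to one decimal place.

1.5 GB

5 min 38 s = 338 s
Audio: 384 kbps = 0.384 Mbps.
Total bitrate: 33.50 + 0.384 = 33.884 Mbps.
Stream data: 33.884 Mbps × 338 s = 11452.8 Mb.
With 8% container overhead: ×1.08.
12,369 Mb ÷ 8 = 1,546 MB → 1.546 GB.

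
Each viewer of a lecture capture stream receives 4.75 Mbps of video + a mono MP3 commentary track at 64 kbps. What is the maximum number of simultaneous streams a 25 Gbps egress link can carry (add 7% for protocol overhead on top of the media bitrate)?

Audio: 64 kbps = 0.064 Mbps.
Per-viewer media rate: 4.814 Mbps.
On the wire with 7% overhead: 5.151 Mbps.
25 Gbps = 25,000 Mbps; 25,000 / 5.151 = 4853.45 → 4853 viewers.

4853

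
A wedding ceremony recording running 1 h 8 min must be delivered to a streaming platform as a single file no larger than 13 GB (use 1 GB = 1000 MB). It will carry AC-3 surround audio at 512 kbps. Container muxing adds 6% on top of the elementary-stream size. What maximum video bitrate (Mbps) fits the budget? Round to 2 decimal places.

Budget: 13 GB = 104000.0 Mb.
Stream payload after overhead: 104000.0 / 1.06 = 98113.2 Mb.
1 h 8 min = 68 min = 4080 s
Total bitrate budget: 98113.2 Mb / 4080 s = 24.047 Mbps.
Audio: 512 kbps = 0.512 Mbps.
Video: 24.047 − 0.512 = 23.535 Mbps.

23.54 Mbps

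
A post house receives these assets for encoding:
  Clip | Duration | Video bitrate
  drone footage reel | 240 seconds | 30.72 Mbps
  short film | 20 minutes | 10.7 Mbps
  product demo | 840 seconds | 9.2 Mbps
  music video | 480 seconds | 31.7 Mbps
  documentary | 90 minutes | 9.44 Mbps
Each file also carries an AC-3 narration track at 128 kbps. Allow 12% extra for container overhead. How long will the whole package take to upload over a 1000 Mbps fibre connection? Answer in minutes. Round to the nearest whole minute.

2 minutes

Audio: 128 kbps = 0.128 Mbps.
drone footage reel: 30.848 Mbps × 240 s × 1.12 = 8291.9 Mb
short film: 10.828 Mbps × 1200 s × 1.12 = 14552.8 Mb
product demo: 9.328 Mbps × 840 s × 1.12 = 8775.8 Mb
music video: 31.828 Mbps × 480 s × 1.12 = 17110.7 Mb
documentary: 9.568 Mbps × 5400 s × 1.12 = 57867.3 Mb
Total: 106598.6 Mb = 13324.8 MB.
At 1000 Mbps: 106598.6 / 1000 = 107 s ≈ 1.78 minutes.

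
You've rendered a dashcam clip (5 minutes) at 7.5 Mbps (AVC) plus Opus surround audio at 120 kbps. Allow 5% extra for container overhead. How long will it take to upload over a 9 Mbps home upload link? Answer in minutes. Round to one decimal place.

4.4 minutes

5 min = 300 s
Audio: 120 kbps = 0.120 Mbps.
Total bitrate: 7.620 Mbps.
File: 7.620 Mbps × 300 s = 2286.0 Mb.
With 5% container overhead: ×1.05. → 2400.3 Mb.
At 9 Mbps: 2400.3 / 9 = 266.7 s ≈ 4.45 minutes.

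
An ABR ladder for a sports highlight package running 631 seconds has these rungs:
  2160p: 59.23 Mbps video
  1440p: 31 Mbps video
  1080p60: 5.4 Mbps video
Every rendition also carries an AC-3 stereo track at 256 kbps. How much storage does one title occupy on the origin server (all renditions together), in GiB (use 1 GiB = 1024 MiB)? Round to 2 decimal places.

Audio: 256 kbps = 0.256 Mbps.
Sum of rendition bitrates: (59.23+0.256) + (31+0.256) + (5.4+0.256) = 96.398 Mbps.
× 631 s = 60,827 Mb = 7,603 MB = 7.081 GiB.

7.08 GiB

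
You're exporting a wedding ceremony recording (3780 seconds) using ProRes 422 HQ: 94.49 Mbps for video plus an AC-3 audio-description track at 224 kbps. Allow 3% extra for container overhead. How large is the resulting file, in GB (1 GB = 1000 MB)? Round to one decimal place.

Audio: 224 kbps = 0.224 Mbps.
Total bitrate: 94.49 + 0.224 = 94.714 Mbps.
Stream data: 94.714 Mbps × 3780 s = 358018.9 Mb.
With 3% container overhead: ×1.03.
368,759 Mb ÷ 8 = 46,095 MB → 46.09 GB.

46.1 GB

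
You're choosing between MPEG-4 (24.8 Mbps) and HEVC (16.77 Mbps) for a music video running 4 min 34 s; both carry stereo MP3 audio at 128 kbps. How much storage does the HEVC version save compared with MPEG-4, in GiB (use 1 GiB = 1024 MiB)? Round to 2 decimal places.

0.26 GiB

4 min 34 s = 274 s
Audio: 128 kbps = 0.128 Mbps.
MPEG-4: 24.928 Mbps × 274 s = 6830.3 Mb = 0.795 GiB.
HEVC: 16.898 Mbps × 274 s = 4630.1 Mb = 0.539 GiB.
Saving: 0.795 − 0.539 = 0.256 GiB.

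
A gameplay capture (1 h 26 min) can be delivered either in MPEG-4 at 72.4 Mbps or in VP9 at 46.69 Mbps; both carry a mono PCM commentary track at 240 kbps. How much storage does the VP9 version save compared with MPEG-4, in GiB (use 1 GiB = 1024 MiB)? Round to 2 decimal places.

15.44 GiB

1 h 26 min = 86 min = 5160 s
Audio: 240 kbps = 0.240 Mbps.
MPEG-4: 72.640 Mbps × 5160 s = 374822.4 Mb = 43.635 GiB.
VP9: 46.930 Mbps × 5160 s = 242158.8 Mb = 28.191 GiB.
Saving: 43.635 − 28.191 = 15.444 GiB.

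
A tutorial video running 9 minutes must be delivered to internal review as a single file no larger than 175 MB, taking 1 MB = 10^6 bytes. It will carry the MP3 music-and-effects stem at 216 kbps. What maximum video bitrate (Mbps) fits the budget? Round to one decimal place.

Budget: 175 MB = 1400.0 Mb.
9 min = 540 s
Total bitrate budget: 1400.0 Mb / 540 s = 2.593 Mbps.
Audio: 216 kbps = 0.216 Mbps.
Video: 2.593 − 0.216 = 2.377 Mbps.

2.4 Mbps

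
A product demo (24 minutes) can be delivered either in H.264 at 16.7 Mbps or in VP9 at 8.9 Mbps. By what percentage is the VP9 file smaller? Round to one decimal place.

24 min = 1440 s
H.264: 16.700 Mbps × 1440 s = 24048.0 Mb = 2.800 GiB.
VP9: 8.900 Mbps × 1440 s = 12816.0 Mb = 1.492 GiB.
Reduction: (1 − 1.492/2.800) × 100 = 46.71%.

46.7%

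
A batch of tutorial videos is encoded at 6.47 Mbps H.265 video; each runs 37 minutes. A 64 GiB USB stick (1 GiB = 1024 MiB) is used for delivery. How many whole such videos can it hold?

37 min = 2220 s
Per item: 6.470 Mbps × 2220 s = 14,363 Mb = 1,795 MB.
Capacity: 64 GiB = 549,756 Mb; 38.27 items → 38 complete.

38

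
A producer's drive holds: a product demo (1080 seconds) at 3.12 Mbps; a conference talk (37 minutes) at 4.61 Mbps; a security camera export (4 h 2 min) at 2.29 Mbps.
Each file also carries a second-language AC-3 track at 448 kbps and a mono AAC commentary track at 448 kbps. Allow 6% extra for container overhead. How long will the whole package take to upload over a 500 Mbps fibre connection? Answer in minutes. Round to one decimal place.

Audio total: 448 + 448 = 896 kbps = 0.896 Mbps.
product demo: 4.016 Mbps × 1080 s × 1.06 = 4597.5 Mb
conference talk: 5.506 Mbps × 2220 s × 1.06 = 12956.7 Mb
security camera export: 3.186 Mbps × 14520 s × 1.06 = 49036.4 Mb
Total: 66590.6 Mb = 8323.8 MB.
At 500 Mbps: 66590.6 / 500 = 133 s ≈ 2.22 minutes.

2.2 minutes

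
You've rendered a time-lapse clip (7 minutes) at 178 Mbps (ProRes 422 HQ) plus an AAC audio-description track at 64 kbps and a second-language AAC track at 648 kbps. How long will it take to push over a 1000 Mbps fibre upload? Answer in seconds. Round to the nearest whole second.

75 seconds

7 min = 420 s
Audio total: 64 + 648 = 712 kbps = 0.712 Mbps.
Total bitrate: 178.712 Mbps.
File: 178.712 Mbps × 420 s = 75059.0 Mb.
At 1000 Mbps: 75059.0 / 1000 = 75.1 s ≈ 75.1 seconds.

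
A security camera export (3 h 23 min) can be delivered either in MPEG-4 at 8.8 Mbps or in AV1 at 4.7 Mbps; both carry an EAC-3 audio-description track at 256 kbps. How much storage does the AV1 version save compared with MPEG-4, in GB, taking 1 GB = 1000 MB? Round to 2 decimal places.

3 h 23 min = 203 min = 12180 s
Audio: 256 kbps = 0.256 Mbps.
MPEG-4: 9.056 Mbps × 12180 s = 110302.1 Mb = 13.788 GB.
AV1: 4.956 Mbps × 12180 s = 60364.1 Mb = 7.546 GB.
Saving: 13.788 − 7.546 = 6.242 GB.

6.24 GB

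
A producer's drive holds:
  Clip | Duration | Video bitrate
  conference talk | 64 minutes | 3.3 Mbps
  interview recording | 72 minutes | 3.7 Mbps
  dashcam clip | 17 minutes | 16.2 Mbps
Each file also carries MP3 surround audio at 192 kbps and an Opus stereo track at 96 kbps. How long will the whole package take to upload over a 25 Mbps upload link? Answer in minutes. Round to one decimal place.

Audio total: 192 + 96 = 288 kbps = 0.288 Mbps.
conference talk: 3.588 Mbps × 3840 s = 13777.9 Mb
interview recording: 3.988 Mbps × 4320 s = 17228.2 Mb
dashcam clip: 16.488 Mbps × 1020 s = 16817.8 Mb
Total: 47823.8 Mb = 5978.0 MB.
At 25 Mbps: 47823.8 / 25 = 1913 s ≈ 31.9 minutes.

31.9 minutes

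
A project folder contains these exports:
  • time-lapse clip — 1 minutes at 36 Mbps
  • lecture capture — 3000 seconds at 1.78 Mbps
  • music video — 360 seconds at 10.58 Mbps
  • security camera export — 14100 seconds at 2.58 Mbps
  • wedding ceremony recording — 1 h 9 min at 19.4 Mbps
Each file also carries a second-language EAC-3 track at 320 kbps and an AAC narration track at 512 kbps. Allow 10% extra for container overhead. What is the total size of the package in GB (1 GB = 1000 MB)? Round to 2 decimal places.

20.08 GB

Audio total: 320 + 512 = 832 kbps = 0.832 Mbps.
time-lapse clip: 36.832 Mbps × 60 s × 1.10 = 2430.9 Mb
lecture capture: 2.612 Mbps × 3000 s × 1.10 = 8619.6 Mb
music video: 11.412 Mbps × 360 s × 1.10 = 4519.2 Mb
security camera export: 3.412 Mbps × 14100 s × 1.10 = 52920.1 Mb
wedding ceremony recording: 20.232 Mbps × 4140 s × 1.10 = 92136.5 Mb
Total: 160626.3 Mb = 20078.3 MB.
= 20.08 GB.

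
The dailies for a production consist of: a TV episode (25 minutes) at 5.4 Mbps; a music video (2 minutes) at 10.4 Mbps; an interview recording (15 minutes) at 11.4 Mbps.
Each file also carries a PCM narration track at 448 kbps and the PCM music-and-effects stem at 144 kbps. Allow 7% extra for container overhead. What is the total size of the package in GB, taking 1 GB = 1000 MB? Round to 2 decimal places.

2.82 GB

Audio total: 448 + 144 = 592 kbps = 0.592 Mbps.
TV episode: 5.992 Mbps × 1500 s × 1.07 = 9617.2 Mb
music video: 10.992 Mbps × 120 s × 1.07 = 1411.4 Mb
interview recording: 11.992 Mbps × 900 s × 1.07 = 11548.3 Mb
Total: 22576.8 Mb = 2822.1 MB.
= 2.822 GB.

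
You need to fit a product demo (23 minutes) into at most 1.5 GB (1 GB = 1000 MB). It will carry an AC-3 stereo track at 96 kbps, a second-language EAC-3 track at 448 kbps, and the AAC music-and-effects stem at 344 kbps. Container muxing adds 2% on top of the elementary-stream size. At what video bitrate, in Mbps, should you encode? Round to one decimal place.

Budget: 1.5 GB = 12000.0 Mb.
Stream payload after overhead: 12000.0 / 1.02 = 11764.7 Mb.
23 min = 1380 s
Total bitrate budget: 11764.7 Mb / 1380 s = 8.525 Mbps.
Audio total: 96 + 448 + 344 = 888 kbps = 0.888 Mbps.
Video: 8.525 − 0.888 = 7.637 Mbps.

7.6 Mbps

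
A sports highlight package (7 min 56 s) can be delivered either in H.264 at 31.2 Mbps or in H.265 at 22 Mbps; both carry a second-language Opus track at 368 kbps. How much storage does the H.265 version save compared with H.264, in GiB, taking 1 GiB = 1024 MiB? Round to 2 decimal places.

7 min 56 s = 476 s
Audio: 368 kbps = 0.368 Mbps.
H.264: 31.568 Mbps × 476 s = 15026.4 Mb = 1.749 GiB.
H.265: 22.368 Mbps × 476 s = 10647.2 Mb = 1.239 GiB.
Saving: 1.749 − 1.239 = 0.510 GiB.

0.51 GiB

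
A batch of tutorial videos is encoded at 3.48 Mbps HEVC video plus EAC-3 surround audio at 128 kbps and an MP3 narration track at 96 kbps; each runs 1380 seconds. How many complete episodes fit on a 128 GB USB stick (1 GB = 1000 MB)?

Audio total: 128 + 96 = 224 kbps = 0.224 Mbps.
Total bitrate: 3.704 Mbps.
Per item: 3.704 Mbps × 1380 s = 5,112 Mb = 638.9 MB.
Capacity: 128 GB = 1,024,000 Mb; 200.33 items → 200 complete.

200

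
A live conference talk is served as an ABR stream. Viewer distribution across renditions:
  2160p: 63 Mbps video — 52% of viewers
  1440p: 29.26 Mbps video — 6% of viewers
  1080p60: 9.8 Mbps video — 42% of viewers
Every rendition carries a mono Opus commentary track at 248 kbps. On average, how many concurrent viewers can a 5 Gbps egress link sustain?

Audio: 248 kbps = 0.248 Mbps.
Average per-viewer bitrate: 0.52×63.248 + 0.06×29.508 + 0.42×10.048 = 38.880 Mbps.
5 Gbps = 5,000 Mbps; 5,000 / 38.880 = 128.60 → 128.

128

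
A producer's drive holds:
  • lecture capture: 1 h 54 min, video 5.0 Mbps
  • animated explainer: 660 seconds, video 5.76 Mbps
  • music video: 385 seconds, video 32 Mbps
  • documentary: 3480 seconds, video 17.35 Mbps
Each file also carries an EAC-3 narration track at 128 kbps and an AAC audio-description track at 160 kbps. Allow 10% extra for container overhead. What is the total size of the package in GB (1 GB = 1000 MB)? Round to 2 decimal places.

15.67 GB

Audio total: 128 + 160 = 288 kbps = 0.288 Mbps.
lecture capture: 5.288 Mbps × 6840 s × 1.10 = 39786.9 Mb
animated explainer: 6.048 Mbps × 660 s × 1.10 = 4390.8 Mb
music video: 32.288 Mbps × 385 s × 1.10 = 13674.0 Mb
documentary: 17.638 Mbps × 3480 s × 1.10 = 67518.3 Mb
Total: 125370.0 Mb = 15671.2 MB.
= 15.67 GB.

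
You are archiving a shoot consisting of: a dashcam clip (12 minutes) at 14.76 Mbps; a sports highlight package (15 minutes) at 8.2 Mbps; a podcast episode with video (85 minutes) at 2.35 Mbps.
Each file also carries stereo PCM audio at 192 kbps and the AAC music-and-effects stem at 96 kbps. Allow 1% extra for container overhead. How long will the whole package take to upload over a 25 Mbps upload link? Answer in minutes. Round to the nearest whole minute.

21 minutes

Audio total: 192 + 96 = 288 kbps = 0.288 Mbps.
dashcam clip: 15.048 Mbps × 720 s × 1.01 = 10942.9 Mb
sports highlight package: 8.488 Mbps × 900 s × 1.01 = 7715.6 Mb
podcast episode with video: 2.638 Mbps × 5100 s × 1.01 = 13588.3 Mb
Total: 32246.8 Mb = 4030.9 MB.
At 25 Mbps: 32246.8 / 25 = 1290 s ≈ 21.5 minutes.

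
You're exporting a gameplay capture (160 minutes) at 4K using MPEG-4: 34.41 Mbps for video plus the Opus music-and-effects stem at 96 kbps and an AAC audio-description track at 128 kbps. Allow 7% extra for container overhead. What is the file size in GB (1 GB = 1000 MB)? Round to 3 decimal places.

44.470 GB

160 min = 9600 s
Audio total: 96 + 128 = 224 kbps = 0.224 Mbps.
Total bitrate: 34.41 + 0.224 = 34.634 Mbps.
Stream data: 34.634 Mbps × 9600 s = 332486.4 Mb.
With 7% container overhead: ×1.07.
355,760 Mb ÷ 8 = 44,470 MB → 44.47 GB.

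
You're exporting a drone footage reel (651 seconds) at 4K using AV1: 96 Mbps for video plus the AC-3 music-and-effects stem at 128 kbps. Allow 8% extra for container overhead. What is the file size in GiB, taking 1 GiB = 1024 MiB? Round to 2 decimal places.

Audio: 128 kbps = 0.128 Mbps.
Total bitrate: 96 + 0.128 = 96.128 Mbps.
Stream data: 96.128 Mbps × 651 s = 62579.3 Mb.
With 8% container overhead: ×1.08.
67,586 Mb = 8,448,209,280 bytes ÷ 1,073,741,824 = 7.868 GiB.

7.87 GiB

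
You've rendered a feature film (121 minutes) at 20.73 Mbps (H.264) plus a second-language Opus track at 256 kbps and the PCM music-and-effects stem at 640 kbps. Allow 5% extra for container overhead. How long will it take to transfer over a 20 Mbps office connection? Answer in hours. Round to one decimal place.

2.3 hours

121 min = 7260 s
Audio total: 256 + 640 = 896 kbps = 0.896 Mbps.
Total bitrate: 21.626 Mbps.
File: 21.626 Mbps × 7260 s = 157004.8 Mb.
With 5% container overhead: ×1.05. → 164855.0 Mb.
At 20 Mbps: 164855.0 / 20 = 8242.7 s ≈ 2.29 hours.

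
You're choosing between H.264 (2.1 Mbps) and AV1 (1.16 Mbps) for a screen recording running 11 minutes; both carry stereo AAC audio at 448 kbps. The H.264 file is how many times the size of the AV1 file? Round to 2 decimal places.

1.58

11 min = 660 s
Audio: 448 kbps = 0.448 Mbps.
H.264: 2.548 Mbps × 660 s = 1681.7 Mb = 210.210 MB.
AV1: 1.608 Mbps × 660 s = 1061.3 Mb = 132.660 MB.
Ratio: 210.210 / 132.660 = 1.585.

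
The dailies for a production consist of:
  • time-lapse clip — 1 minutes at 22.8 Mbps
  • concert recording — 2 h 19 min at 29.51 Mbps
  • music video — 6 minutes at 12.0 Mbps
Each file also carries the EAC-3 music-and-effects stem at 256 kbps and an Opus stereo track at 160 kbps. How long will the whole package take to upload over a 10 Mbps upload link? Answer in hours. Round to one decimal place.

Audio total: 256 + 160 = 416 kbps = 0.416 Mbps.
time-lapse clip: 23.216 Mbps × 60 s = 1393.0 Mb
concert recording: 29.926 Mbps × 8340 s = 249582.8 Mb
music video: 12.416 Mbps × 360 s = 4469.8 Mb
Total: 255445.6 Mb = 31930.7 MB.
At 10 Mbps: 255445.6 / 10 = 25545 s ≈ 7.1 hours.

7.1 hours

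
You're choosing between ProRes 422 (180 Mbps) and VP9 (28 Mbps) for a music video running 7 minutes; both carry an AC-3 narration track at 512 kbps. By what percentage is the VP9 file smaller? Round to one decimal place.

84.2%

7 min = 420 s
Audio: 512 kbps = 0.512 Mbps.
ProRes 422: 180.512 Mbps × 420 s = 75815.0 Mb = 9.477 GB.
VP9: 28.512 Mbps × 420 s = 11975.0 Mb = 1.497 GB.
Reduction: (1 − 1.497/9.477) × 100 = 84.20%.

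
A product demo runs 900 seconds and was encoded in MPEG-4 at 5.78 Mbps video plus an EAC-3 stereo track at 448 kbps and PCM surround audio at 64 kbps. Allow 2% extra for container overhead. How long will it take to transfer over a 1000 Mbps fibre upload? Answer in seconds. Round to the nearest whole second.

6 seconds

Audio total: 448 + 64 = 512 kbps = 0.512 Mbps.
Total bitrate: 6.292 Mbps.
File: 6.292 Mbps × 900 s = 5662.8 Mb.
With 2% container overhead: ×1.02. → 5776.1 Mb.
At 1000 Mbps: 5776.1 / 1000 = 5.8 s ≈ 5.78 seconds.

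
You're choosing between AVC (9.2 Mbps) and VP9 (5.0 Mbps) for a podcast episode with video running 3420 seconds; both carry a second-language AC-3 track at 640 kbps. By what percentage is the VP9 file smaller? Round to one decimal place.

42.7%

Audio: 640 kbps = 0.640 Mbps.
AVC: 9.840 Mbps × 3420 s = 33652.8 Mb = 3.918 GiB.
VP9: 5.640 Mbps × 3420 s = 19288.8 Mb = 2.246 GiB.
Reduction: (1 − 2.246/3.918) × 100 = 42.68%.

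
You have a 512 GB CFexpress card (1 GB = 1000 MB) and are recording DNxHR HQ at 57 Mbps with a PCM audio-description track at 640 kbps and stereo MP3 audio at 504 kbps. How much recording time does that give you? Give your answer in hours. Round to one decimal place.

19.6 hours

Audio total: 640 + 504 = 1144 kbps = 1.144 Mbps.
Total bitrate: 57 + 1.144 = 58.144 Mbps.
Capacity: 512 GB = 4,096,000 Mb.
Recording time: 4,096,000 / 58.144 = 70,446 s ≈ 19.6 hours.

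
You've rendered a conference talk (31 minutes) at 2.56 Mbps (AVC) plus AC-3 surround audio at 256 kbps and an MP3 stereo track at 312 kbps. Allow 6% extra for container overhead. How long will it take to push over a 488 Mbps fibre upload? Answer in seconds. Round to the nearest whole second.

31 min = 1860 s
Audio total: 256 + 312 = 568 kbps = 0.568 Mbps.
Total bitrate: 3.128 Mbps.
File: 3.128 Mbps × 1860 s = 5818.1 Mb.
With 6% container overhead: ×1.06. → 6167.2 Mb.
At 488 Mbps: 6167.2 / 488 = 12.6 s ≈ 12.6 seconds.

13 seconds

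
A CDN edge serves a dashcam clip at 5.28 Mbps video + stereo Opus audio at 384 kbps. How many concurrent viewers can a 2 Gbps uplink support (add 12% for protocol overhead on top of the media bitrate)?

315

Audio: 384 kbps = 0.384 Mbps.
Per-viewer media rate: 5.664 Mbps.
On the wire with 12% overhead: 6.344 Mbps.
2 Gbps = 2,000 Mbps; 2,000 / 6.344 = 315.27 → 315 viewers.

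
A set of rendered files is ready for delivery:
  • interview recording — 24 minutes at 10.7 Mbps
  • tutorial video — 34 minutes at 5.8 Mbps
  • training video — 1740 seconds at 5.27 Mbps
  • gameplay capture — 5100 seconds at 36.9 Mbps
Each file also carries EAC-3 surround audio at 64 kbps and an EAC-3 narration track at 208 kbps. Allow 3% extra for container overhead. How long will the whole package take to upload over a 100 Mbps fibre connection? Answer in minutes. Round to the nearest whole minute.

Audio total: 64 + 208 = 272 kbps = 0.272 Mbps.
interview recording: 10.972 Mbps × 1440 s × 1.03 = 16273.7 Mb
tutorial video: 6.072 Mbps × 2040 s × 1.03 = 12758.5 Mb
training video: 5.542 Mbps × 1740 s × 1.03 = 9932.4 Mb
gameplay capture: 37.172 Mbps × 5100 s × 1.03 = 195264.5 Mb
Total: 234229.0 Mb = 29278.6 MB.
At 100 Mbps: 234229.0 / 100 = 2342 s ≈ 39 minutes.

39 minutes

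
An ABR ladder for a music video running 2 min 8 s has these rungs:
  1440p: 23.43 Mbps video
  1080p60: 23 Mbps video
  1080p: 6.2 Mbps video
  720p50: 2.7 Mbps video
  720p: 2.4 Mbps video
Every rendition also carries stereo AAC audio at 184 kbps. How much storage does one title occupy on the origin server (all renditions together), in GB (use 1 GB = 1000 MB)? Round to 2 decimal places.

0.94 GB

2 min 8 s = 128 s
Audio: 184 kbps = 0.184 Mbps.
Sum of rendition bitrates: (23.43+0.184) + (23+0.184) + (6.2+0.184) + (2.7+0.184) + (2.4+0.184) = 58.650 Mbps.
× 128 s = 7,507 Mb = 938.4 MB = 0.9384 GB.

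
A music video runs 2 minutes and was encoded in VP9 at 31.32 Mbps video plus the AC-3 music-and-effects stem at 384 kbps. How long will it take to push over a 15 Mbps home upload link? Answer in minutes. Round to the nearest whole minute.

2 min = 120 s
Audio: 384 kbps = 0.384 Mbps.
Total bitrate: 31.704 Mbps.
File: 31.704 Mbps × 120 s = 3804.5 Mb.
At 15 Mbps: 3804.5 / 15 = 253.6 s ≈ 4.23 minutes.

4 minutes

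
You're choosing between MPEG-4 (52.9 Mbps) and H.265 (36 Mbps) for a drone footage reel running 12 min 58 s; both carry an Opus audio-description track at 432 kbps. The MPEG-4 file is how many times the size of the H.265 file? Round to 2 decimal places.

12 min 58 s = 778 s
Audio: 432 kbps = 0.432 Mbps.
MPEG-4: 53.332 Mbps × 778 s = 41492.3 Mb = 5.187 GB.
H.265: 36.432 Mbps × 778 s = 28344.1 Mb = 3.543 GB.
Ratio: 5.187 / 3.543 = 1.464.

1.46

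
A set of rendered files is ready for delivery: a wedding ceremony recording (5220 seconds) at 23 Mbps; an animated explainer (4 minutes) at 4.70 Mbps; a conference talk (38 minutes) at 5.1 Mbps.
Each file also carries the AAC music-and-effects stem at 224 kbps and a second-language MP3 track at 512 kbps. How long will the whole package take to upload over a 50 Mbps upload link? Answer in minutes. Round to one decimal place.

46.2 minutes

Audio total: 224 + 512 = 736 kbps = 0.736 Mbps.
wedding ceremony recording: 23.736 Mbps × 5220 s = 123901.9 Mb
animated explainer: 5.436 Mbps × 240 s = 1304.6 Mb
conference talk: 5.836 Mbps × 2280 s = 13306.1 Mb
Total: 138512.6 Mb = 17314.1 MB.
At 50 Mbps: 138512.6 / 50 = 2770 s ≈ 46.2 minutes.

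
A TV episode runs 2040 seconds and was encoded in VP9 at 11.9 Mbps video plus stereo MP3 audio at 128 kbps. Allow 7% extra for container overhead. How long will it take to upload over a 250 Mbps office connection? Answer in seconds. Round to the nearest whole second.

105 seconds

Audio: 128 kbps = 0.128 Mbps.
Total bitrate: 12.028 Mbps.
File: 12.028 Mbps × 2040 s = 24537.1 Mb.
With 7% container overhead: ×1.07. → 26254.7 Mb.
At 250 Mbps: 26254.7 / 250 = 105.0 s ≈ 105 seconds.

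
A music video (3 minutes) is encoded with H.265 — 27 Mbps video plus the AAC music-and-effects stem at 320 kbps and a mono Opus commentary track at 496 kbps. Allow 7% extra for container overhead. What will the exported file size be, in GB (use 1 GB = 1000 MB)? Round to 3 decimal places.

0.670 GB

3 min = 180 s
Audio total: 320 + 496 = 816 kbps = 0.816 Mbps.
Total bitrate: 27 + 0.816 = 27.816 Mbps.
Stream data: 27.816 Mbps × 180 s = 5006.9 Mb.
With 7% container overhead: ×1.07.
5,357 Mb ÷ 8 = 669.7 MB → 0.6697 GB.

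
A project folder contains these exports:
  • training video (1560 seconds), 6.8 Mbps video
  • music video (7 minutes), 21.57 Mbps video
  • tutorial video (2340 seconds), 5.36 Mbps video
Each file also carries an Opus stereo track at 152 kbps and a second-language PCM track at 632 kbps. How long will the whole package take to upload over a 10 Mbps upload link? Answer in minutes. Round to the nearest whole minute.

Audio total: 152 + 632 = 784 kbps = 0.784 Mbps.
training video: 7.584 Mbps × 1560 s = 11831.0 Mb
music video: 22.354 Mbps × 420 s = 9388.7 Mb
tutorial video: 6.144 Mbps × 2340 s = 14377.0 Mb
Total: 35596.7 Mb = 4449.6 MB.
At 10 Mbps: 35596.7 / 10 = 3560 s ≈ 59.3 minutes.

59 minutes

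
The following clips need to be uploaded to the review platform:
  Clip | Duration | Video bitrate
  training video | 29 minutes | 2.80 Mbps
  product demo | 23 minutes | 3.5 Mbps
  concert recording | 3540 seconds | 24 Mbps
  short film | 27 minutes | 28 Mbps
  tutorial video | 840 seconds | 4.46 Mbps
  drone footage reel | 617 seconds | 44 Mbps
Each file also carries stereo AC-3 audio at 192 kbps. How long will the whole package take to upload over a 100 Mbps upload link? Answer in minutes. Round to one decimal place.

28.8 minutes

Audio: 192 kbps = 0.192 Mbps.
training video: 2.992 Mbps × 1740 s = 5206.1 Mb
product demo: 3.692 Mbps × 1380 s = 5095.0 Mb
concert recording: 24.192 Mbps × 3540 s = 85639.7 Mb
short film: 28.192 Mbps × 1620 s = 45671.0 Mb
tutorial video: 4.652 Mbps × 840 s = 3907.7 Mb
drone footage reel: 44.192 Mbps × 617 s = 27266.5 Mb
Total: 172785.9 Mb = 21598.2 MB.
At 100 Mbps: 172785.9 / 100 = 1728 s ≈ 28.8 minutes.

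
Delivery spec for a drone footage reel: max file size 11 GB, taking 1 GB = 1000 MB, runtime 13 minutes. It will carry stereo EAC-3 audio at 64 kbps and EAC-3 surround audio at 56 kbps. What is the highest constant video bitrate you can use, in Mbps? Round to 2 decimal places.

112.70 Mbps

Budget: 11 GB = 88000.0 Mb.
13 min = 780 s
Total bitrate budget: 88000.0 Mb / 780 s = 112.821 Mbps.
Audio total: 64 + 56 = 120 kbps = 0.120 Mbps.
Video: 112.821 − 0.120 = 112.701 Mbps.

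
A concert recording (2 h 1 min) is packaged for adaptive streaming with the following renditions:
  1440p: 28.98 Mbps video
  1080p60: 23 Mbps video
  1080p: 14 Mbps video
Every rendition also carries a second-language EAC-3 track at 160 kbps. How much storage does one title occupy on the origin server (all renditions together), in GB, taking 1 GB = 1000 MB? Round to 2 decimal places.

60.31 GB

2 h 1 min = 121 min = 7260 s
Audio: 160 kbps = 0.160 Mbps.
Sum of rendition bitrates: (28.98+0.160) + (23+0.160) + (14+0.160) = 66.460 Mbps.
× 7260 s = 482,500 Mb = 60,312 MB = 60.31 GB.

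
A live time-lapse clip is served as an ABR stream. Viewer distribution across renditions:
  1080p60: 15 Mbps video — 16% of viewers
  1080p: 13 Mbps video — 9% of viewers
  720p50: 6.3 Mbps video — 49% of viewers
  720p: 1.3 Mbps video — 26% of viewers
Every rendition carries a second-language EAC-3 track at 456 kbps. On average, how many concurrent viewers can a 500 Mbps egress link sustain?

Audio: 456 kbps = 0.456 Mbps.
Average per-viewer bitrate: 0.16×15.456 + 0.09×13.456 + 0.49×6.756 + 0.26×1.756 = 7.451 Mbps.
500 Mbps = 500.0 Mbps; 500.0 / 7.451 = 67.11 → 67.

67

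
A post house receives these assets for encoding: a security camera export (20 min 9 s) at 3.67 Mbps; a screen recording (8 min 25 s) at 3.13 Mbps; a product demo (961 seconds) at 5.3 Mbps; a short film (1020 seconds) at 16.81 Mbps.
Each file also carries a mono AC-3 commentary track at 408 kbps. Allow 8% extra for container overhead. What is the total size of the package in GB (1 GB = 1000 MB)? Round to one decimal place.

4.0 GB

Audio: 408 kbps = 0.408 Mbps.
security camera export: 4.078 Mbps × 1209 s × 1.08 = 5324.7 Mb
screen recording: 3.538 Mbps × 505 s × 1.08 = 1929.6 Mb
product demo: 5.708 Mbps × 961 s × 1.08 = 5924.2 Mb
short film: 17.218 Mbps × 1020 s × 1.08 = 18967.3 Mb
Total: 32145.9 Mb = 4018.2 MB.
= 4.018 GB.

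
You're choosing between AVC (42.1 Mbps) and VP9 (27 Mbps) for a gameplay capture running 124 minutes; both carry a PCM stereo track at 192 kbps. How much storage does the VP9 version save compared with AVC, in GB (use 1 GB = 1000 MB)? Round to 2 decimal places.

14.04 GB

124 min = 7440 s
Audio: 192 kbps = 0.192 Mbps.
AVC: 42.292 Mbps × 7440 s = 314652.5 Mb = 39.332 GB.
VP9: 27.192 Mbps × 7440 s = 202308.5 Mb = 25.289 GB.
Saving: 39.332 − 25.289 = 14.043 GB.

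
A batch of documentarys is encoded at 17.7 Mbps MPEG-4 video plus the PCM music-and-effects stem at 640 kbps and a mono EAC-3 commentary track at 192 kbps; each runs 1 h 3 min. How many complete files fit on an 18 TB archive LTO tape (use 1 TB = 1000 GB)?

1 h 3 min = 63 min = 3780 s
Audio total: 640 + 192 = 832 kbps = 0.832 Mbps.
Total bitrate: 18.532 Mbps.
Per item: 18.532 Mbps × 3780 s = 70,051 Mb = 8,756 MB.
Capacity: 18 TB = 144,000,000 Mb; 2055.65 items → 2055 complete.

2055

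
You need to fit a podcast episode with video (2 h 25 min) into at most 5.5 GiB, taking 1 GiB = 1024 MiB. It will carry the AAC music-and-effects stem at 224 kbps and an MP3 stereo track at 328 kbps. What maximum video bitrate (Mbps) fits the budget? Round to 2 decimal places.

4.88 Mbps

Budget: 5.5 GiB = 47244.6 Mb.
2 h 25 min = 145 min = 8700 s
Total bitrate budget: 47244.6 Mb / 8700 s = 5.430 Mbps.
Audio total: 224 + 328 = 552 kbps = 0.552 Mbps.
Video: 5.430 − 0.552 = 4.878 Mbps.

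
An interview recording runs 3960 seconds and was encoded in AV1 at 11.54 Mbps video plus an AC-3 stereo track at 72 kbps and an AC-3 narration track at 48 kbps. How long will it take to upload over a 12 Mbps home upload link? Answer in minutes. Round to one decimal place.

Audio total: 72 + 48 = 120 kbps = 0.120 Mbps.
Total bitrate: 11.660 Mbps.
File: 11.660 Mbps × 3960 s = 46173.6 Mb.
At 12 Mbps: 46173.6 / 12 = 3847.8 s ≈ 64.1 minutes.

64.1 minutes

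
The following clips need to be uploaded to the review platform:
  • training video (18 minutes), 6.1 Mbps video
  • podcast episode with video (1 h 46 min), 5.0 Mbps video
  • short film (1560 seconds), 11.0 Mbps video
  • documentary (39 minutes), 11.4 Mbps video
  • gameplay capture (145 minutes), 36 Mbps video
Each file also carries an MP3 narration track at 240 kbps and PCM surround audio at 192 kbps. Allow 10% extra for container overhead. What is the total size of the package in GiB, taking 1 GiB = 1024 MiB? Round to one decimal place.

51.7 GiB

Audio total: 240 + 192 = 432 kbps = 0.432 Mbps.
training video: 6.532 Mbps × 1080 s × 1.10 = 7760.0 Mb
podcast episode with video: 5.432 Mbps × 6360 s × 1.10 = 38002.3 Mb
short film: 11.432 Mbps × 1560 s × 1.10 = 19617.3 Mb
documentary: 11.832 Mbps × 2340 s × 1.10 = 30455.6 Mb
gameplay capture: 36.432 Mbps × 8700 s × 1.10 = 348654.2 Mb
Total: 444489.4 Mb = 55561.2 MB.
= 51.75 GiB.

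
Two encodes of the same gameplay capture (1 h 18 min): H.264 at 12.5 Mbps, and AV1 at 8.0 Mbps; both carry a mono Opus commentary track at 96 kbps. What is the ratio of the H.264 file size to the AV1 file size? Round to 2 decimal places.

1.56

1 h 18 min = 78 min = 4680 s
Audio: 96 kbps = 0.096 Mbps.
H.264: 12.596 Mbps × 4680 s = 58949.3 Mb = 6.863 GiB.
AV1: 8.096 Mbps × 4680 s = 37889.3 Mb = 4.411 GiB.
Ratio: 6.863 / 4.411 = 1.556.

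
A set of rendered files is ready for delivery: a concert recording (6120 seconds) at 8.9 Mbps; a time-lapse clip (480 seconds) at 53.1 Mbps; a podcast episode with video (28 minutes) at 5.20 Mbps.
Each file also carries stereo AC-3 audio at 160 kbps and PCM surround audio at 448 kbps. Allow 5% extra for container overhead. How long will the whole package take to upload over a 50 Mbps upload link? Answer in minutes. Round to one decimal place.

32.8 minutes

Audio total: 160 + 448 = 608 kbps = 0.608 Mbps.
concert recording: 9.508 Mbps × 6120 s × 1.05 = 61098.4 Mb
time-lapse clip: 53.708 Mbps × 480 s × 1.05 = 27068.8 Mb
podcast episode with video: 5.808 Mbps × 1680 s × 1.05 = 10245.3 Mb
Total: 98412.6 Mb = 12301.6 MB.
At 50 Mbps: 98412.6 / 50 = 1968 s ≈ 32.8 minutes.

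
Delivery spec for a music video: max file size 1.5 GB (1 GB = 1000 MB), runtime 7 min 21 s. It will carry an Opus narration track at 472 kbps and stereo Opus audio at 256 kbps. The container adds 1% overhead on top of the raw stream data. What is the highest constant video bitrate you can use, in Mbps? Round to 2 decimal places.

26.21 Mbps

Budget: 1.5 GB = 12000.0 Mb.
Stream payload after overhead: 12000.0 / 1.01 = 11881.2 Mb.
7 min 21 s = 441 s
Total bitrate budget: 11881.2 Mb / 441 s = 26.941 Mbps.
Audio total: 472 + 256 = 728 kbps = 0.728 Mbps.
Video: 26.941 − 0.728 = 26.213 Mbps.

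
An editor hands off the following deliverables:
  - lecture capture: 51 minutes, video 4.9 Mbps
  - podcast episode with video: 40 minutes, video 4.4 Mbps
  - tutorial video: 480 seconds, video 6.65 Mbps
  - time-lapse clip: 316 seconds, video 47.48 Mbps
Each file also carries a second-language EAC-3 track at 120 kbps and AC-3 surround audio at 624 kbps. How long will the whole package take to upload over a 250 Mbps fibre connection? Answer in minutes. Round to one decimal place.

Audio total: 120 + 624 = 744 kbps = 0.744 Mbps.
lecture capture: 5.644 Mbps × 3060 s = 17270.6 Mb
podcast episode with video: 5.144 Mbps × 2400 s = 12345.6 Mb
tutorial video: 7.394 Mbps × 480 s = 3549.1 Mb
time-lapse clip: 48.224 Mbps × 316 s = 15238.8 Mb
Total: 48404.1 Mb = 6050.5 MB.
At 250 Mbps: 48404.1 / 250 = 194 s ≈ 3.23 minutes.

3.2 minutes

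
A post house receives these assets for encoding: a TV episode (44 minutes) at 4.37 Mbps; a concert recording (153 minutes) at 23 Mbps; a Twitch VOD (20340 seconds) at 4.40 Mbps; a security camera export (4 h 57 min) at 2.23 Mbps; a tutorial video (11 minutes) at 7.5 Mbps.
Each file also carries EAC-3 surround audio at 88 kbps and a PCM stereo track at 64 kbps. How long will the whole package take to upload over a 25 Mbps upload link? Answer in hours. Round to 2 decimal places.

Audio total: 88 + 64 = 152 kbps = 0.152 Mbps.
TV episode: 4.522 Mbps × 2640 s = 11938.1 Mb
concert recording: 23.152 Mbps × 9180 s = 212535.4 Mb
Twitch VOD: 4.552 Mbps × 20340 s = 92587.7 Mb
security camera export: 2.382 Mbps × 17820 s = 42447.2 Mb
tutorial video: 7.652 Mbps × 660 s = 5050.3 Mb
Total: 364558.7 Mb = 45569.8 MB.
At 25 Mbps: 364558.7 / 25 = 14582 s ≈ 4.05 hours.

4.05 hours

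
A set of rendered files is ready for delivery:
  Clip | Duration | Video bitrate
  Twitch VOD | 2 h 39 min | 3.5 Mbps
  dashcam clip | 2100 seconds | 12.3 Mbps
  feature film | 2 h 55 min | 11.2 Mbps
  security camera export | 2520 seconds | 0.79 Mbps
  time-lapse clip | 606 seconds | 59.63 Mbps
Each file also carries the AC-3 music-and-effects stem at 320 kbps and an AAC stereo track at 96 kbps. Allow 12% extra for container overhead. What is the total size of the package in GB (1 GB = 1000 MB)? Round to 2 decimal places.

Audio total: 320 + 96 = 416 kbps = 0.416 Mbps.
Twitch VOD: 3.916 Mbps × 9540 s × 1.12 = 41841.7 Mb
dashcam clip: 12.716 Mbps × 2100 s × 1.12 = 29908.0 Mb
feature film: 11.616 Mbps × 10500 s × 1.12 = 136604.2 Mb
security camera export: 1.206 Mbps × 2520 s × 1.12 = 3403.8 Mb
time-lapse clip: 60.046 Mbps × 606 s × 1.12 = 40754.4 Mb
Total: 252512.1 Mb = 31564.0 MB.
= 31.56 GB.

31.56 GB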